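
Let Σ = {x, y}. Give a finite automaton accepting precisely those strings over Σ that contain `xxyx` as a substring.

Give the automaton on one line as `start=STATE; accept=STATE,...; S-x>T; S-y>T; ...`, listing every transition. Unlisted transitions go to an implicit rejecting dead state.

Track how much of `xxyx` has been matched so far: state S0 is no progress, S4 is the absorbing accept state reached once `xxyx` has occurred. Intermediate states record partial matches; on a mismatch, fall back to the longest reusable overlap.
        x   y  
>  S0   S1  S0 
   S1   S2  S0 
   S2   S2  S3 
   S3   S4  S0 
 * S4   S4  S4 
(> = start, * = accepting)

start=S0; accept=S4; S0-x>S1; S0-y>S0; S1-x>S2; S1-y>S0; S2-x>S2; S2-y>S3; S3-x>S4; S3-y>S0; S4-x>S4; S4-y>S4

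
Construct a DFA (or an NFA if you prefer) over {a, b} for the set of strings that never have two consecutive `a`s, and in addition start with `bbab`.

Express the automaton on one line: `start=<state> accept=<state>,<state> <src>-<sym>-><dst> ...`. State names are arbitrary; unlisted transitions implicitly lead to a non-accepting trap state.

Handle the two conditions separately and then intersect. One (3 states) tracks partial matches of the forbidden pattern `aa`; the other (6 states) tracks whether the input so far still matches the prefix `bbab`. Each combined state is a pair, one component from each; accept when both components accept. Minimizing collapses redundant product states.
A 7-state machine:
        a   b  
>  S0   S1  S2 
   S1   S1  S1 
   S2   S1  S3 
   S3   S4  S1 
   S4   S1  S5 
 * S5   S6  S5 
 * S6   S1  S5 
(> = start, * = accepting)

start=S0 accept=S5,S6 S0-a->S1 S0-b->S2 S1-a->S1 S1-b->S1 S2-a->S1 S2-b->S3 S3-a->S4 S3-b->S1 S4-a->S1 S4-b->S5 S5-a->S6 S5-b->S5 S6-a->S1 S6-b->S5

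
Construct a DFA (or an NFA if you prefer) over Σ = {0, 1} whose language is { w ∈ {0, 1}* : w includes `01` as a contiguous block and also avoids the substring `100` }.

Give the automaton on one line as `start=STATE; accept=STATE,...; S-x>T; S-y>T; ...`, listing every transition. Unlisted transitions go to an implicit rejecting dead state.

start=q0; accept=q3,q5; q0-0>q1; q0-1>q2; q1-0>q1; q1-1>q3; q2-0>q4; q2-1>q2; q3-0>q5; q3-1>q3; q4-0>q6; q4-1>q3; q5-0>q6; q5-1>q3; q6-0>q6; q6-1>q6

Handle the two conditions separately and then intersect. One (3 states) tracks whether and how much of `01` has been seen; the other (4 states) tracks partial matches of the forbidden pattern `100`. Each combined state is a pair, one component from each; accept when both components accept. After merging equivalent states the machine shrinks.
A 7-state machine:
        0   1  
>  q0   q1  q2 
   q1   q1  q3 
   q2   q4  q2 
 * q3   q5  q3 
   q4   q6  q3 
 * q5   q6  q3 
   q6   q6  q6 
(> = start, * = accepting)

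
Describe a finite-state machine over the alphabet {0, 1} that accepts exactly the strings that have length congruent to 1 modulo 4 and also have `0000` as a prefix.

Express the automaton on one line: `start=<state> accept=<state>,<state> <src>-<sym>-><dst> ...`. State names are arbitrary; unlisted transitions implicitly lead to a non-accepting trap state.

Build one automaton per condition and run them in lockstep. The first has 4 states tracking the input length modulo 4; the second has 6 states tracking whether the input so far still matches the prefix `0000`. A product state is a pair (one from each), accepting exactly when both do. Minimizing collapses redundant product states.
With 9 states:
        0   1  
>  q0   q1  q2 
   q1   q3  q2 
   q2   q2  q2 
   q3   q4  q2 
   q4   q5  q2 
   q5   q6  q6 
 * q6   q7  q7 
   q7   q8  q8 
   q8   q5  q5 
(> = start, * = accepting)

start=q0 accept=q6 q0-0->q1 q0-1->q2 q1-0->q3 q1-1->q2 q2-0->q2 q2-1->q2 q3-0->q4 q3-1->q2 q4-0->q5 q4-1->q2 q5-0->q6 q5-1->q6 q6-0->q7 q6-1->q7 q7-0->q8 q7-1->q8 q8-0->q5 q8-1->q5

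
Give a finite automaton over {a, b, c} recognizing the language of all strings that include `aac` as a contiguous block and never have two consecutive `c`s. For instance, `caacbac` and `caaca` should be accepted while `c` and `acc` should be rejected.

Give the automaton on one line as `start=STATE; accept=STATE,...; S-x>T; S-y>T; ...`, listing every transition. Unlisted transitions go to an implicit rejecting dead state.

Run two small machines in parallel and take their product. One (4 states) tracks whether and how much of `aac` has been seen; the other (3 states) tracks partial matches of the forbidden pattern `cc`. Each combined state is a pair, one component from each; accept when both components accept.
10 states suffice.
        a   b   c  
>  q0   q1  q0  q2 
   q1   q3  q0  q2 
   q2   q1  q0  q4 
   q3   q3  q0  q5 
   q4   q6  q4  q4 
 * q5   q7  q7  q8 
   q6   q9  q4  q4 
 * q7   q7  q7  q5 
   q8   q8  q8  q8 
   q9   q9  q4  q8 
(> = start, * = accepting)

start=q0; accept=q5,q7; q0-a>q1; q0-b>q0; q0-c>q2; q1-a>q3; q1-b>q0; q1-c>q2; q2-a>q1; q2-b>q0; q2-c>q4; q3-a>q3; q3-b>q0; q3-c>q5; q4-a>q6; q4-b>q4; q4-c>q4; q5-a>q7; q5-b>q7; q5-c>q8; q6-a>q9; q6-b>q4; q6-c>q4; q7-a>q7; q7-b>q7; q7-c>q5; q8-a>q8; q8-b>q8; q8-c>q8; q9-a>q9; q9-b>q4; q9-c>q8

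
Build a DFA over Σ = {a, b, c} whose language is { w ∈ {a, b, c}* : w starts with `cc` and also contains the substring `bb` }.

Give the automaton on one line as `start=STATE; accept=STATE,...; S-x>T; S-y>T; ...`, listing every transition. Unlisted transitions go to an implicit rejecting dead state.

Build one automaton per condition and run them in lockstep. The first has 4 states tracking whether the input so far still matches the prefix `cc`; the second has 3 states tracking whether and how much of `bb` has been seen. A product state is a pair (one from each), accepting exactly when both do. Equivalent product states are then merged.
With 6 states:
        a   b   c  
>  q0   q1  q1  q2 
   q1   q1  q1  q1 
   q2   q1  q1  q3 
   q3   q3  q4  q3 
   q4   q3  q5  q3 
 * q5   q5  q5  q5 
(> = start, * = accepting)

start=q0; accept=q5; q0-a>q1; q0-b>q1; q0-c>q2; q1-a>q1; q1-b>q1; q1-c>q1; q2-a>q1; q2-b>q1; q2-c>q3; q3-a>q3; q3-b>q4; q3-c>q3; q4-a>q3; q4-b>q5; q4-c>q3; q5-a>q5; q5-b>q5; q5-c>q5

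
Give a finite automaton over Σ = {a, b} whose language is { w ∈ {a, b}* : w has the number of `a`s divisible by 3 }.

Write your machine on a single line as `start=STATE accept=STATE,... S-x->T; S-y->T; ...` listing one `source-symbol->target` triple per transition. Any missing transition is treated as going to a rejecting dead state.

start=q0; accept=q0; q0-a->q1; q0-b->q0; q1-a->q2; q1-b->q1; q2-a->q0; q2-b->q2

Keep the running count of `a`s modulo 3: each `a` advances along the cycle q0 → q1 → q2 → q0 while other symbols loop. Accept at q0.
A 3-state machine:
        a   b  
>* q0   q1  q0 
   q1   q2  q1 
   q2   q0  q2 
(> = start, * = accepting)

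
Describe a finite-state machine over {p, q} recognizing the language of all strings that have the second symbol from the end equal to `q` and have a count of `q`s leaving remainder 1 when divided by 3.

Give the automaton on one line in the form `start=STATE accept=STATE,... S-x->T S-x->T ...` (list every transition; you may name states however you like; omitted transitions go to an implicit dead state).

Build one automaton per condition and run them in lockstep. The first has 7 states tracking the last 2 symbols read; the second has 3 states tracking the count of `q`s modulo 3. A product state is a pair (one from each), accepting exactly when both do.
15 states suffice.
          p    q  
>  S0     S1   S2 
   S1     S3   S4 
   S2     S5   S6 
   S3     S3   S4 
   S4     S5   S6 
 * S5     S7   S8 
   S6     S9  S10 
   S7     S7   S8 
   S8     S9  S10 
   S9    S11  S12 
   S10   S13  S14 
   S11   S11  S12 
   S12   S13  S14 
   S13    S3   S4 
 * S14    S5   S6 
(> = start, * = accepting)

start=S0 accept=S5,S14 S0-p->S1 S0-q->S2 S1-p->S3 S1-q->S4 S2-p->S5 S2-q->S6 S3-p->S3 S3-q->S4 S4-p->S5 S4-q->S6 S5-p->S7 S5-q->S8 S6-p->S9 S6-q->S10 S7-p->S7 S7-q->S8 S8-p->S9 S8-q->S10 S9-p->S11 S9-q->S12 S10-p->S13 S10-q->S14 S11-p->S11 S11-q->S12 S12-p->S13 S12-q->S14 S13-p->S3 S13-q->S4 S14-p->S5 S14-q->S6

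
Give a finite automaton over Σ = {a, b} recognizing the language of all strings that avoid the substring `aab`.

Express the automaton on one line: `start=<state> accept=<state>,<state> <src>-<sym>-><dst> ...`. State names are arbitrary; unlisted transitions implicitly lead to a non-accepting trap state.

Track partial matches of the forbidden pattern `aab`. State q3 is a dead state reached once `aab` has occurred; every other state accepts. q0 means no part of `aab` is currently matched.
        a   b  
>* q0   q1  q0 
 * q1   q2  q0 
 * q2   q2  q3 
   q3   q3  q3 
(> = start, * = accepting)

start=q0 accept=q0,q1,q2 q0-a->q1 q0-b->q0 q1-a->q2 q1-b->q0 q2-a->q2 q2-b->q3 q3-a->q3 q3-b->q3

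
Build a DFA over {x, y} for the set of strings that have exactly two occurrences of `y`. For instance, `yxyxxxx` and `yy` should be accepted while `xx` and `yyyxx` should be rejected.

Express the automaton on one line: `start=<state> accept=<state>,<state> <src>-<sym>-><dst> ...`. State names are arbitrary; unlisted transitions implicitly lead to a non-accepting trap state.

Only the number of `y`s matters, and only up to 3. Make a chain q0 → q1 → q2 → q3 advanced by each `y` (with q3 absorbing); every other symbol self-loops. The accepting set is {q2}.
A 4-state machine:
        x   y  
>  q0   q0  q1 
   q1   q1  q2 
 * q2   q2  q3 
   q3   q3  q3 
(> = start, * = accepting)

start=q0 accept=q2 q0-x->q0 q0-y->q1 q1-x->q1 q1-y->q2 q2-x->q2 q2-y->q3 q3-x->q3 q3-y->q3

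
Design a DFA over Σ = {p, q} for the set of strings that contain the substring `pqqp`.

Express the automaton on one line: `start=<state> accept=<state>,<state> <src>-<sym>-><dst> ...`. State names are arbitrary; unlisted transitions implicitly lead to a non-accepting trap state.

States s0..s3 record the length of the longest prefix of `pqqp` that matches the current input suffix. Reaching s4 means `pqqp` has been seen, and we stay there forever. Accept from s4.
        p   q  
>  s0   s1  s0 
   s1   s1  s2 
   s2   s1  s3 
   s3   s4  s0 
 * s4   s4  s4 
(> = start, * = accepting)

start=s0 accept=s4 s0-p->s1 s0-q->s0 s1-p->s1 s1-q->s2 s2-p->s1 s2-q->s3 s3-p->s4 s3-q->s0 s4-p->s4 s4-q->s4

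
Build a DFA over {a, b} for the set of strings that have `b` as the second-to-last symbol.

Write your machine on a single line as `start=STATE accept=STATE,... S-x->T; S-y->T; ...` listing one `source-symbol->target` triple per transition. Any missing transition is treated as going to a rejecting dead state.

start=S0; accept=S5,S6; S0-a->S1; S0-b->S2; S1-a->S3; S1-b->S4; S2-a->S5; S2-b->S6; S3-a->S3; S3-b->S4; S4-a->S5; S4-b->S6; S5-a->S3; S5-b->S4; S6-a->S5; S6-b->S6

Because acceptance depends on a position counted from the end, the machine has to buffer the most recent 2 symbols. Make each state the string of the last up-to-2 symbols read; on input `x` shift the window left and append `x`. Accept when the buffered window has length 2 and begins with `b`.
With 7 states:
        a   b  
>  S0   S1  S2 
   S1   S3  S4 
   S2   S5  S6 
   S3   S3  S4 
   S4   S5  S6 
 * S5   S3  S4 
 * S6   S5  S6 
(> = start, * = accepting)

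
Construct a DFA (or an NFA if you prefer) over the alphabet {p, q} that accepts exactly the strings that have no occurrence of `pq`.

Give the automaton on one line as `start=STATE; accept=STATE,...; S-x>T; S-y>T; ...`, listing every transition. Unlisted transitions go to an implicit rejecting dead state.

This is the complement of 'contains `pq`'. Use the same substring-matching states — s0 through s2 holding how much of `pq` has just been matched — but flip the accepting set: everything except the trap s2 accepts.
With 3 states:
        p   q  
>* s0   s1  s0 
 * s1   s1  s2 
   s2   s2  s2 
(> = start, * = accepting)

start=s0; accept=s0,s1; s0-p>s1; s0-q>s0; s1-p>s1; s1-q>s2; s2-p>s2; s2-q>s2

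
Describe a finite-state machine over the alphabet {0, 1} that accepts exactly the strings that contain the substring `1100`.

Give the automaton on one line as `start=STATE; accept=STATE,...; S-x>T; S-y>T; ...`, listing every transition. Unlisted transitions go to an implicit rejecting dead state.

start=q0; accept=q4; q0-0>q0; q0-1>q1; q1-0>q0; q1-1>q2; q2-0>q3; q2-1>q2; q3-0>q4; q3-1>q1; q4-0>q4; q4-1>q4

Track how much of `1100` has been matched so far: state q0 is no progress, q4 is the absorbing accept state reached once `1100` has occurred. Intermediate states record partial matches; on a mismatch, fall back to the longest reusable overlap.
        0   1  
>  q0   q0  q1 
   q1   q0  q2 
   q2   q3  q2 
   q3   q4  q1 
 * q4   q4  q4 
(> = start, * = accepting)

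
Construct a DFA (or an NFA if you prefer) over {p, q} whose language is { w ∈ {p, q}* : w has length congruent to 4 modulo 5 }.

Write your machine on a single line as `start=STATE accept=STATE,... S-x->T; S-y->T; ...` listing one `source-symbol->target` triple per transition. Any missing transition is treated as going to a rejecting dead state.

Count input length modulo 5: every symbol advances one step around the cycle S0 → S1 → S2 → S3 → S4 → S0. Accept at S4.
With 5 states:
        p   q  
>  S0   S1  S1 
   S1   S2  S2 
   S2   S3  S3 
   S3   S4  S4 
 * S4   S0  S0 
(> = start, * = accepting)

start=S0; accept=S4; S0-p->S1; S0-q->S1; S1-p->S2; S1-q->S2; S2-p->S3; S2-q->S3; S3-p->S4; S3-q->S4; S4-p->S0; S4-q->S0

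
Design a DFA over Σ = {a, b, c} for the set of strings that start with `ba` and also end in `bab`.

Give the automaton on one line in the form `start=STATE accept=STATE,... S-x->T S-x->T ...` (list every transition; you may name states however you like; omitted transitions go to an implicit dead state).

Build one automaton per condition and run them in lockstep. One (4 states) tracks whether the input so far still matches the prefix `ba`; the other (4 states) tracks how much of the suffix `bab` has currently been matched. Each combined state is a pair, one component from each; accept when both components accept.
10 states suffice.
        a   b   c  
>  q0   q1  q2  q1 
   q1   q1  q3  q1 
   q2   q4  q3  q1 
   q3   q5  q3  q1 
   q4   q6  q7  q6 
   q5   q1  q8  q1 
   q6   q6  q9  q6 
 * q7   q4  q9  q6 
   q8   q5  q3  q1 
   q9   q4  q9  q6 
(> = start, * = accepting)

start=q0 accept=q7 q0-a->q1 q0-b->q2 q0-c->q1 q1-a->q1 q1-b->q3 q1-c->q1 q2-a->q4 q2-b->q3 q2-c->q1 q3-a->q5 q3-b->q3 q3-c->q1 q4-a->q6 q4-b->q7 q4-c->q6 q5-a->q1 q5-b->q8 q5-c->q1 q6-a->q6 q6-b->q9 q6-c->q6 q7-a->q4 q7-b->q9 q7-c->q6 q8-a->q5 q8-b->q3 q8-c->q1 q9-a->q4 q9-b->q9 q9-c->q6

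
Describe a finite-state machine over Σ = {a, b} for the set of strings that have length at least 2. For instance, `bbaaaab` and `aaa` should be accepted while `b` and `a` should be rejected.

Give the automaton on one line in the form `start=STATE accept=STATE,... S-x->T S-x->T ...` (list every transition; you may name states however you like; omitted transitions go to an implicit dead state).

Count input length up to 3: every symbol moves from S0 toward S3, which means 'more than 2' and absorbs. Accept from {S2, S3}.
        a   b  
>  S0   S1  S1 
   S1   S2  S2 
 * S2   S3  S3 
 * S3   S3  S3 
(> = start, * = accepting)

start=S0 accept=S2,S3 S0-a->S1 S0-b->S1 S1-a->S2 S1-b->S2 S2-a->S3 S2-b->S3 S3-a->S3 S3-b->S3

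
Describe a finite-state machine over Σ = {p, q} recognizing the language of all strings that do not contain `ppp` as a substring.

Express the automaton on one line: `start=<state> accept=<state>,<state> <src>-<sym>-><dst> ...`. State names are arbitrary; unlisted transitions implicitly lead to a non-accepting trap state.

This is the complement of 'contains `ppp`'. Use the same substring-matching states — s0 through s3 holding how much of `ppp` has just been matched — but flip the accepting set: everything except the trap s3 accepts.
A 4-state machine:
        p   q  
>* s0   s1  s0 
 * s1   s2  s0 
 * s2   s3  s0 
   s3   s3  s3 
(> = start, * = accepting)

start=s0 accept=s0,s1,s2 s0-p->s1 s0-q->s0 s1-p->s2 s1-q->s0 s2-p->s3 s2-q->s0 s3-p->s3 s3-q->s3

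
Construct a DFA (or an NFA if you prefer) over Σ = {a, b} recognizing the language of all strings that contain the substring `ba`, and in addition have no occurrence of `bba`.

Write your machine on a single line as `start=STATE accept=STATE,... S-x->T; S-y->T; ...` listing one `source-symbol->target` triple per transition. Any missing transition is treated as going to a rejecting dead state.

Handle the two conditions separately and then intersect. The first has 3 states tracking whether and how much of `ba` has been seen; the second has 4 states tracking partial matches of the forbidden pattern `bba`. A product state is a pair (one from each), accepting exactly when both do. Minimizing collapses redundant product states.
        a   b  
>  q0   q0  q1 
   q1   q2  q3 
 * q2   q2  q4 
   q3   q3  q3 
 * q4   q2  q5 
 * q5   q3  q5 
(> = start, * = accepting)

start=q0; accept=q2,q4,q5; q0-a->q0; q0-b->q1; q1-a->q2; q1-b->q3; q2-a->q2; q2-b->q4; q3-a->q3; q3-b->q3; q4-a->q2; q4-b->q5; q5-a->q3; q5-b->q5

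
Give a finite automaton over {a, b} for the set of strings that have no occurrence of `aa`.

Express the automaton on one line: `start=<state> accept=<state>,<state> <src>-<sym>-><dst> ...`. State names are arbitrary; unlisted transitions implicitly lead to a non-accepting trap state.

Track partial matches of the forbidden pattern `aa`. State q2 is a dead state reached once `aa` has occurred; every other state accepts. q0 means no part of `aa` is currently matched.
        a   b  
>* q0   q1  q0 
 * q1   q2  q0 
   q2   q2  q2 
(> = start, * = accepting)

start=q0 accept=q0,q1 q0-a->q1 q0-b->q0 q1-a->q2 q1-b->q0 q2-a->q2 q2-b->q2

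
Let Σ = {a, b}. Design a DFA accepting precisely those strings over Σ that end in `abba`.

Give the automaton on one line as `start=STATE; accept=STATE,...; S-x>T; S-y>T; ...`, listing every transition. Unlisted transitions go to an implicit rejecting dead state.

Let each state record the length of the longest suffix of the input read so far that is also a prefix of `abba`. S1 means the last symbol is `a`; S2 means the last 2 symbols are `ab`; S3 means the last 3 symbols are `abb`; S4 means the last 4 symbols are `abba`. Accept only at S4, where the string currently ends in `abba`.
With 5 states:
        a   b  
>  S0   S1  S0 
   S1   S1  S2 
   S2   S1  S3 
   S3   S4  S0 
 * S4   S1  S2 
(> = start, * = accepting)

start=S0; accept=S4; S0-a>S1; S0-b>S0; S1-a>S1; S1-b>S2; S2-a>S1; S2-b>S3; S3-a>S4; S3-b>S0; S4-a>S1; S4-b>S2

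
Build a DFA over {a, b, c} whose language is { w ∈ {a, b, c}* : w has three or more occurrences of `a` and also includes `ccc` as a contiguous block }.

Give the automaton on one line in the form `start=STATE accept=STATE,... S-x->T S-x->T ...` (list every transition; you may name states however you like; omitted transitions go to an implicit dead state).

start=S0 accept=S18,S19 S0-a->S1 S0-b->S0 S0-c->S2 S1-a->S3 S1-b->S1 S1-c->S4 S2-a->S1 S2-b->S0 S2-c->S5 S3-a->S6 S3-b->S3 S3-c->S7 S4-a->S3 S4-b->S1 S4-c->S8 S5-a->S1 S5-b->S0 S5-c->S9 S6-a->S10 S6-b->S6 S6-c->S11 S7-a->S6 S7-b->S3 S7-c->S12 S8-a->S3 S8-b->S1 S8-c->S13 S9-a->S13 S9-b->S9 S9-c->S9 S10-a->S10 S10-b->S10 S10-c->S14 S11-a->S10 S11-b->S6 S11-c->S15 S12-a->S6 S12-b->S3 S12-c->S16 S13-a->S16 S13-b->S13 S13-c->S13 S14-a->S10 S14-b->S10 S14-c->S17 S15-a->S10 S15-b->S6 S15-c->S18 S16-a->S18 S16-b->S16 S16-c->S16 S17-a->S10 S17-b->S10 S17-c->S19 S18-a->S19 S18-b->S18 S18-c->S18 S19-a->S19 S19-b->S19 S19-c->S19

Build one automaton per condition and run them in lockstep. The first has 5 states tracking the count of `a`s, saturating at 4; the second has 4 states tracking whether and how much of `ccc` has been seen. A product state is a pair (one from each), accepting exactly when both do.
          a    b    c  
>  S0     S1   S0   S2 
   S1     S3   S1   S4 
   S2     S1   S0   S5 
   S3     S6   S3   S7 
   S4     S3   S1   S8 
   S5     S1   S0   S9 
   S6    S10   S6  S11 
   S7     S6   S3  S12 
   S8     S3   S1  S13 
   S9    S13   S9   S9 
   S10   S10  S10  S14 
   S11   S10   S6  S15 
   S12    S6   S3  S16 
   S13   S16  S13  S13 
   S14   S10  S10  S17 
   S15   S10   S6  S18 
   S16   S18  S16  S16 
   S17   S10  S10  S19 
 * S18   S19  S18  S18 
 * S19   S19  S19  S19 
(> = start, * = accepting)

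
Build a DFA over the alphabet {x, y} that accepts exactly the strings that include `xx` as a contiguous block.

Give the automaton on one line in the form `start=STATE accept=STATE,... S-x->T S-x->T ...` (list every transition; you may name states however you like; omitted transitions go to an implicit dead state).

start=q0 accept=q2 q0-x->q1 q0-y->q0 q1-x->q2 q1-y->q0 q2-x->q2 q2-y->q2

States q0..q1 record the length of the longest prefix of `xx` that matches the current input suffix. Reaching q2 means `xx` has been seen, and we stay there forever. Accept from q2.
A 3-state machine:
        x   y  
>  q0   q1  q0 
   q1   q2  q0 
 * q2   q2  q2 
(> = start, * = accepting)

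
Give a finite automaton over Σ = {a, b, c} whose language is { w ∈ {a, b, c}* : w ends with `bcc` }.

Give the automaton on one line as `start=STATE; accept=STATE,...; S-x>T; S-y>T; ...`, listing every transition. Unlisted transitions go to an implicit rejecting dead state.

start=q0; accept=q3; q0-a>q0; q0-b>q1; q0-c>q0; q1-a>q0; q1-b>q1; q1-c>q2; q2-a>q0; q2-b>q1; q2-c>q3; q3-a>q0; q3-b>q1; q3-c>q0

Let each state record the length of the longest suffix of the input read so far that is also a prefix of `bcc`. q1 means the last symbol is `b`; q2 means the last 2 symbols are `bc`; q3 means the last 3 symbols are `bcc`. Accept only at q3, where the string currently ends in `bcc`.
        a   b   c  
>  q0   q0  q1  q0 
   q1   q0  q1  q2 
   q2   q0  q1  q3 
 * q3   q0  q1  q0 
(> = start, * = accepting)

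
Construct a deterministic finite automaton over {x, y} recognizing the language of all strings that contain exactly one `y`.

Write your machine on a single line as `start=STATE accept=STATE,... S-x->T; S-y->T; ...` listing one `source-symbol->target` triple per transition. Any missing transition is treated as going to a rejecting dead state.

start=A; accept=B; A-x->A; A-y->B; B-x->B; B-y->C; C-x->C; C-y->C

Count `y`s, saturating at 2: state A means no `y` yet, B means one `y` seen, C means more than one. Each `y` increments (capped at C); other symbols loop. Accept from {B}.
3 states suffice.
       x  y 
>  A   A  B 
 * B   B  C 
   C   C  C 
(> = start, * = accepting)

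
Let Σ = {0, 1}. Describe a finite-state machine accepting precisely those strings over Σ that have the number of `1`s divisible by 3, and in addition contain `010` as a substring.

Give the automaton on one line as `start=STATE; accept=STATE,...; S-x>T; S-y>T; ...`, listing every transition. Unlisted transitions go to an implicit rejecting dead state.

Handle the two conditions separately and then intersect. One (3 states) tracks the count of `1`s modulo 3; the other (4 states) tracks whether and how much of `010` has been seen. Each combined state is a pair, one component from each; accept when both components accept.
12 states suffice.
          0    1  
>  q0     q1   q2 
   q1     q1   q3 
   q2     q4   q5 
   q3     q6   q5 
   q4     q4   q7 
   q5     q8   q0 
   q6     q6   q9 
   q7     q9   q0 
   q8     q8  q10 
   q9     q9  q11 
   q10   q11   q2 
 * q11   q11   q6 
(> = start, * = accepting)

start=q0; accept=q11; q0-0>q1; q0-1>q2; q1-0>q1; q1-1>q3; q2-0>q4; q2-1>q5; q3-0>q6; q3-1>q5; q4-0>q4; q4-1>q7; q5-0>q8; q5-1>q0; q6-0>q6; q6-1>q9; q7-0>q9; q7-1>q0; q8-0>q8; q8-1>q10; q9-0>q9; q9-1>q11; q10-0>q11; q10-1>q2; q11-0>q11; q11-1>q6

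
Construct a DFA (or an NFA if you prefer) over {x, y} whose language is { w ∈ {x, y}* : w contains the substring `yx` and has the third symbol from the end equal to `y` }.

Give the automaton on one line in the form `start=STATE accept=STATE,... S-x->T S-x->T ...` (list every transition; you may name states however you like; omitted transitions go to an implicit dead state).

Handle the two conditions separately and then intersect. One (3 states) tracks whether and how much of `yx` has been seen; the other (15 states) tracks the last 3 symbols read. Each combined state is a pair, one component from each; accept when both components accept.
          x    y  
>  q0     q1   q2 
   q1     q3   q4 
   q2     q5   q6 
   q3     q7   q8 
   q4     q9  q10 
   q5    q11  q12 
   q6    q13  q14 
   q7     q7   q8 
   q8     q9  q10 
   q9    q11  q12 
   q10   q13  q14 
 * q11   q15  q16 
 * q12    q9  q17 
 * q13   q11  q12 
   q14   q13  q14 
   q15   q15  q16 
   q16    q9  q17 
   q17   q13  q18 
 * q18   q13  q18 
(> = start, * = accepting)

start=q0 accept=q11,q12,q13,q18 q0-x->q1 q0-y->q2 q1-x->q3 q1-y->q4 q2-x->q5 q2-y->q6 q3-x->q7 q3-y->q8 q4-x->q9 q4-y->q10 q5-x->q11 q5-y->q12 q6-x->q13 q6-y->q14 q7-x->q7 q7-y->q8 q8-x->q9 q8-y->q10 q9-x->q11 q9-y->q12 q10-x->q13 q10-y->q14 q11-x->q15 q11-y->q16 q12-x->q9 q12-y->q17 q13-x->q11 q13-y->q12 q14-x->q13 q14-y->q14 q15-x->q15 q15-y->q16 q16-x->q9 q16-y->q17 q17-x->q13 q17-y->q18 q18-x->q13 q18-y->q18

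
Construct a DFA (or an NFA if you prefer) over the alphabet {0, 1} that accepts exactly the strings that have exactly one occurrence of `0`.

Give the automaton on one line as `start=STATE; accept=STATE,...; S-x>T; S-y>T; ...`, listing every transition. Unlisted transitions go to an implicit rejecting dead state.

Only the number of `0`s matters, and only up to 2. Make a chain q0 → q1 → q2 advanced by each `0` (with q2 absorbing); every other symbol self-loops. The accepting set is {q1}.
        0   1  
>  q0   q1  q0 
 * q1   q2  q1 
   q2   q2  q2 
(> = start, * = accepting)

start=q0; accept=q1; q0-0>q1; q0-1>q0; q1-0>q2; q1-1>q1; q2-0>q2; q2-1>q2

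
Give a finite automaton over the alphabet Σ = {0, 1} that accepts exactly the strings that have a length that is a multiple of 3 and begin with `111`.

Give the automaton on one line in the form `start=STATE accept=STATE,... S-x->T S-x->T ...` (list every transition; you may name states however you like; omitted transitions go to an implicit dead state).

start=S0 accept=S6 S0-0->S1 S0-1->S2 S1-0->S3 S1-1->S3 S2-0->S3 S2-1->S4 S3-0->S5 S3-1->S5 S4-0->S5 S4-1->S6 S5-0->S1 S5-1->S1 S6-0->S7 S6-1->S7 S7-0->S8 S7-1->S8 S8-0->S6 S8-1->S6

Handle the two conditions separately and then intersect. The first has 3 states tracking the input length modulo 3; the second has 5 states tracking whether the input so far still matches the prefix `111`. A product state is a pair (one from each), accepting exactly when both do.
With 9 states:
        0   1  
>  S0   S1  S2 
   S1   S3  S3 
   S2   S3  S4 
   S3   S5  S5 
   S4   S5  S6 
   S5   S1  S1 
 * S6   S7  S7 
   S7   S8  S8 
   S8   S6  S6 
(> = start, * = accepting)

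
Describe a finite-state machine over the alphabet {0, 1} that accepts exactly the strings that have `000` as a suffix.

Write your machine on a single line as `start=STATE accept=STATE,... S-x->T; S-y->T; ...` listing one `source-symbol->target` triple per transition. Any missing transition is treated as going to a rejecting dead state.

Let each state record the length of the longest suffix of the input read so far that is also a prefix of `000`. S1 means the last symbol is `0`; S2 means the last 2 symbols are `00`; S3 means the last 3 symbols are `000`. Accept only at S3, where the string currently ends in `000`.
        0   1  
>  S0   S1  S0 
   S1   S2  S0 
   S2   S3  S0 
 * S3   S3  S0 
(> = start, * = accepting)

start=S0; accept=S3; S0-0->S1; S0-1->S0; S1-0->S2; S1-1->S0; S2-0->S3; S2-1->S0; S3-0->S3; S3-1->S0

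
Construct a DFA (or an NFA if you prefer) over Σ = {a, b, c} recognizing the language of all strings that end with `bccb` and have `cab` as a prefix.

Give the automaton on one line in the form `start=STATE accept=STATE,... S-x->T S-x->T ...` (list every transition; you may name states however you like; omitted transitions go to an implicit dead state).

start=q0 accept=q8 q0-a->q1 q0-b->q1 q0-c->q2 q1-a->q1 q1-b->q1 q1-c->q1 q2-a->q3 q2-b->q1 q2-c->q1 q3-a->q1 q3-b->q4 q3-c->q1 q4-a->q5 q4-b->q4 q4-c->q6 q5-a->q5 q5-b->q4 q5-c->q5 q6-a->q5 q6-b->q4 q6-c->q7 q7-a->q5 q7-b->q8 q7-c->q5 q8-a->q5 q8-b->q4 q8-c->q6

Run two small machines in parallel and take their product. The first has 5 states tracking how much of the suffix `bccb` has currently been matched; the second has 5 states tracking whether the input so far still matches the prefix `cab`. A product state is a pair (one from each), accepting exactly when both do. Minimizing collapses redundant product states.
9 states suffice.
        a   b   c  
>  q0   q1  q1  q2 
   q1   q1  q1  q1 
   q2   q3  q1  q1 
   q3   q1  q4  q1 
   q4   q5  q4  q6 
   q5   q5  q4  q5 
   q6   q5  q4  q7 
   q7   q5  q8  q5 
 * q8   q5  q4  q6 
(> = start, * = accepting)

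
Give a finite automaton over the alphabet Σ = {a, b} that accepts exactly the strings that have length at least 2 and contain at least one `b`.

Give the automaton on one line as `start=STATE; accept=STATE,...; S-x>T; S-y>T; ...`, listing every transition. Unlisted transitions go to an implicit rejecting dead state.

start=S0; accept=S4,S5,S7,S8; S0-a>S1; S0-b>S2; S1-a>S3; S1-b>S4; S2-a>S4; S2-b>S5; S3-a>S6; S3-b>S7; S4-a>S7; S4-b>S8; S5-a>S8; S5-b>S8; S6-a>S6; S6-b>S7; S7-a>S7; S7-b>S8; S8-a>S8; S8-b>S8

Handle the two conditions separately and then intersect. The first has 4 states tracking the input length, saturating at 3; the second has 3 states tracking the count of `b`s, saturating at 2. A product state is a pair (one from each), accepting exactly when both do.
A 9-state machine:
        a   b  
>  S0   S1  S2 
   S1   S3  S4 
   S2   S4  S5 
   S3   S6  S7 
 * S4   S7  S8 
 * S5   S8  S8 
   S6   S6  S7 
 * S7   S7  S8 
 * S8   S8  S8 
(> = start, * = accepting)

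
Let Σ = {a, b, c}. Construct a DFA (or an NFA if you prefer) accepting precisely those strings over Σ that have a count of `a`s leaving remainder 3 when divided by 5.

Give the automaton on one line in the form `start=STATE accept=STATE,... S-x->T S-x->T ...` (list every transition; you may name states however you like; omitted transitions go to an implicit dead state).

The only thing that matters is how many `a`s have appeared, reduced mod 5. Use one state per residue: s0 for 0, …, s4 for 4. Reading `a` moves to the next residue; anything else stays put. s3 is accepting.
        a   b   c  
>  s0   s1  s0  s0 
   s1   s2  s1  s1 
   s2   s3  s2  s2 
 * s3   s4  s3  s3 
   s4   s0  s4  s4 
(> = start, * = accepting)

start=s0 accept=s3 s0-a->s1 s0-b->s0 s0-c->s0 s1-a->s2 s1-b->s1 s1-c->s1 s2-a->s3 s2-b->s2 s2-c->s2 s3-a->s4 s3-b->s3 s3-c->s3 s4-a->s0 s4-b->s4 s4-c->s4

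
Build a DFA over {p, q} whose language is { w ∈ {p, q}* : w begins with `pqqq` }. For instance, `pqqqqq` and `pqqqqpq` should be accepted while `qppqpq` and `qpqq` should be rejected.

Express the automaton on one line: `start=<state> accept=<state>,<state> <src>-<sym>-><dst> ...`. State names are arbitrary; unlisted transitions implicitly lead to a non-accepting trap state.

Walk along `pqqq` while the input agrees: from S0 take `p` to S1, and so on. Any deviation drops to the rejecting sink S5. Once S4 is reached the prefix is confirmed and every continuation is accepted.
With 6 states:
        p   q  
>  S0   S1  S5 
   S1   S5  S2 
   S2   S5  S3 
   S3   S5  S4 
 * S4   S4  S4 
   S5   S5  S5 
(> = start, * = accepting)

start=S0 accept=S4 S0-p->S1 S0-q->S5 S1-p->S5 S1-q->S2 S2-p->S5 S2-q->S3 S3-p->S5 S3-q->S4 S4-p->S4 S4-q->S4 S5-p->S5 S5-q->S5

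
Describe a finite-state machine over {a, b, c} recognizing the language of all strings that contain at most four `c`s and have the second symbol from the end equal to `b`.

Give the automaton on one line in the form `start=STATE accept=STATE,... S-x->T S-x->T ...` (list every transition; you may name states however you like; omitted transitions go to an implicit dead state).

Build one automaton per condition and run them in lockstep. The first has 6 states tracking the count of `c`s, saturating at 5; the second has 13 states tracking the last 2 symbols read. A product state is a pair (one from each), accepting exactly when both do. Minimizing collapses redundant product states.
21 states suffice.
          a    b    c  
>  S0     S0   S1   S2 
   S1     S3   S4   S5 
   S2     S2   S6   S7 
 * S3     S0   S1   S2 
 * S4     S3   S4   S5 
 * S5     S2   S6   S7 
   S6     S5   S8   S9 
   S7     S7  S10  S11 
 * S8     S5   S8   S9 
 * S9     S7  S10  S11 
   S10    S9  S12  S13 
   S11   S11  S14  S15 
 * S12    S9  S12  S13 
 * S13   S11  S14  S15 
   S14   S13  S16  S17 
   S15   S15  S18  S19 
 * S16   S13  S16  S17 
 * S17   S15  S18  S19 
   S18   S17  S20  S19 
   S19   S19  S19  S19 
 * S20   S17  S20  S19 
(> = start, * = accepting)

start=S0 accept=S3,S4,S5,S8,S9,S12,S13,S16,S17,S20 S0-a->S0 S0-b->S1 S0-c->S2 S1-a->S3 S1-b->S4 S1-c->S5 S2-a->S2 S2-b->S6 S2-c->S7 S3-a->S0 S3-b->S1 S3-c->S2 S4-a->S3 S4-b->S4 S4-c->S5 S5-a->S2 S5-b->S6 S5-c->S7 S6-a->S5 S6-b->S8 S6-c->S9 S7-a->S7 S7-b->S10 S7-c->S11 S8-a->S5 S8-b->S8 S8-c->S9 S9-a->S7 S9-b->S10 S9-c->S11 S10-a->S9 S10-b->S12 S10-c->S13 S11-a->S11 S11-b->S14 S11-c->S15 S12-a->S9 S12-b->S12 S12-c->S13 S13-a->S11 S13-b->S14 S13-c->S15 S14-a->S13 S14-b->S16 S14-c->S17 S15-a->S15 S15-b->S18 S15-c->S19 S16-a->S13 S16-b->S16 S16-c->S17 S17-a->S15 S17-b->S18 S17-c->S19 S18-a->S17 S18-b->S20 S18-c->S19 S19-a->S19 S19-b->S19 S19-c->S19 S20-a->S17 S20-b->S20 S20-c->S19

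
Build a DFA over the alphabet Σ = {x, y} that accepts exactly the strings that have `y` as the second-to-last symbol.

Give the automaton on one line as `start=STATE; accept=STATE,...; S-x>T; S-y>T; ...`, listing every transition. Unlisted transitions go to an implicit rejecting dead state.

Because acceptance depends on a position counted from the end, the machine has to buffer the most recent 2 symbols. Make each state the string of the last up-to-2 symbols read; on input `x` shift the window left and append `x`. Accept when the buffered window has length 2 and begins with `y`.
With 7 states:
        x   y  
>  q0   q1  q2 
   q1   q3  q4 
   q2   q5  q6 
   q3   q3  q4 
   q4   q5  q6 
 * q5   q3  q4 
 * q6   q5  q6 
(> = start, * = accepting)

start=q0; accept=q5,q6; q0-x>q1; q0-y>q2; q1-x>q3; q1-y>q4; q2-x>q5; q2-y>q6; q3-x>q3; q3-y>q4; q4-x>q5; q4-y>q6; q5-x>q3; q5-y>q4; q6-x>q5; q6-y>q6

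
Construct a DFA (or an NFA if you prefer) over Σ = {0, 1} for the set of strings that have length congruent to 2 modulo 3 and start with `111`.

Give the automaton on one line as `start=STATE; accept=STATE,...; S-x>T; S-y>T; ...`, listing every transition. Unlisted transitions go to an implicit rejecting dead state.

start=q0; accept=q8; q0-0>q1; q0-1>q2; q1-0>q3; q1-1>q3; q2-0>q3; q2-1>q4; q3-0>q5; q3-1>q5; q4-0>q5; q4-1>q6; q5-0>q1; q5-1>q1; q6-0>q7; q6-1>q7; q7-0>q8; q7-1>q8; q8-0>q6; q8-1>q6

Build one automaton per condition and run them in lockstep. The first has 3 states tracking the input length modulo 3; the second has 5 states tracking whether the input so far still matches the prefix `111`. A product state is a pair (one from each), accepting exactly when both do.
9 states suffice.
        0   1  
>  q0   q1  q2 
   q1   q3  q3 
   q2   q3  q4 
   q3   q5  q5 
   q4   q5  q6 
   q5   q1  q1 
   q6   q7  q7 
   q7   q8  q8 
 * q8   q6  q6 
(> = start, * = accepting)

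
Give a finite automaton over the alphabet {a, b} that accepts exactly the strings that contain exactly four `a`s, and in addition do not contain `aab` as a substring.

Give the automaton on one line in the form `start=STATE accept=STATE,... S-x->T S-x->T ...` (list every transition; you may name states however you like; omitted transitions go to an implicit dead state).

Build one automaton per condition and run them in lockstep. One (6 states) tracks the count of `a`s, saturating at 5; the other (4 states) tracks partial matches of the forbidden pattern `aab`. Each combined state is a pair, one component from each; accept when both components accept. Equivalent product states are then merged.
12 states suffice.
          a    b  
>  q0     q1   q0 
   q1     q2   q3 
   q2     q4   q5 
   q3     q6   q3 
   q4     q7   q5 
   q5     q5   q5 
   q6     q4   q8 
 * q7     q5   q5 
   q8     q9   q8 
   q9     q7  q10 
   q10   q11  q10 
 * q11    q5  q11 
(> = start, * = accepting)

start=q0 accept=q7,q11 q0-a->q1 q0-b->q0 q1-a->q2 q1-b->q3 q2-a->q4 q2-b->q5 q3-a->q6 q3-b->q3 q4-a->q7 q4-b->q5 q5-a->q5 q5-b->q5 q6-a->q4 q6-b->q8 q7-a->q5 q7-b->q5 q8-a->q9 q8-b->q8 q9-a->q7 q9-b->q10 q10-a->q11 q10-b->q10 q11-a->q5 q11-b->q11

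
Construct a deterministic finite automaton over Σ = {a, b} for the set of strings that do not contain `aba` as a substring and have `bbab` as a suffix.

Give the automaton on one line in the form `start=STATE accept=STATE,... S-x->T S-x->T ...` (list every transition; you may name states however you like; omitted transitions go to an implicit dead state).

start=q0 accept=q7 q0-a->q1 q0-b->q2 q1-a->q1 q1-b->q3 q2-a->q1 q2-b->q4 q3-a->q5 q3-b->q4 q4-a->q6 q4-b->q4 q5-a->q5 q5-b->q5 q6-a->q1 q6-b->q7 q7-a->q5 q7-b->q4

Handle the two conditions separately and then intersect. The first has 4 states tracking partial matches of the forbidden pattern `aba`; the second has 5 states tracking how much of the suffix `bbab` has currently been matched. A product state is a pair (one from each), accepting exactly when both do. After merging equivalent states the machine shrinks.
With 8 states:
        a   b  
>  q0   q1  q2 
   q1   q1  q3 
   q2   q1  q4 
   q3   q5  q4 
   q4   q6  q4 
   q5   q5  q5 
   q6   q1  q7 
 * q7   q5  q4 
(> = start, * = accepting)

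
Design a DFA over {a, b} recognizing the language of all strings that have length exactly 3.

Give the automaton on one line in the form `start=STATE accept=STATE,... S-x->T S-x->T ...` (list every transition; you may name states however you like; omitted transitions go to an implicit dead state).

start=S0 accept=S3 S0-a->S1 S0-b->S1 S1-a->S2 S1-b->S2 S2-a->S3 S2-b->S3 S3-a->S4 S3-b->S4 S4-a->S4 S4-b->S4

Count input length up to 4: every symbol moves from S0 toward S4, which means 'more than 3' and absorbs. Accept from {S3}.
        a   b  
>  S0   S1  S1 
   S1   S2  S2 
   S2   S3  S3 
 * S3   S4  S4 
   S4   S4  S4 
(> = start, * = accepting)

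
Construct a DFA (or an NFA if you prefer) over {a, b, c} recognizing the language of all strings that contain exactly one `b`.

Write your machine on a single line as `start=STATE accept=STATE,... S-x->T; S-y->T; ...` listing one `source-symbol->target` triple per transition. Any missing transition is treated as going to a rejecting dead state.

start=q0; accept=q1; q0-a->q0; q0-b->q1; q0-c->q0; q1-a->q1; q1-b->q2; q1-c->q1; q2-a->q2; q2-b->q2; q2-c->q2

Count `b`s, saturating at 2: state q0 means no `b` yet, q1 means one `b` seen, q2 means more than one. Each `b` increments (capped at q2); other symbols loop. Accept from {q1}.
A 3-state machine:
        a   b   c  
>  q0   q0  q1  q0 
 * q1   q1  q2  q1 
   q2   q2  q2  q2 
(> = start, * = accepting)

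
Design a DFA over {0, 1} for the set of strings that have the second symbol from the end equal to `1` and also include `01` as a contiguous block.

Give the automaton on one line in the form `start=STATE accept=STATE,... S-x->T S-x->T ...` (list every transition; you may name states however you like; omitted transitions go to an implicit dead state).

start=S0 accept=S3,S4 S0-0->S1 S0-1->S0 S1-0->S1 S1-1->S2 S2-0->S3 S2-1->S4 S3-0->S1 S3-1->S2 S4-0->S3 S4-1->S4

Run two small machines in parallel and take their product. The first has 7 states tracking the last 2 symbols read; the second has 3 states tracking whether and how much of `01` has been seen. A product state is a pair (one from each), accepting exactly when both do. After merging equivalent states the machine shrinks.
With 5 states:
        0   1  
>  S0   S1  S0 
   S1   S1  S2 
   S2   S3  S4 
 * S3   S1  S2 
 * S4   S3  S4 
(> = start, * = accepting)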